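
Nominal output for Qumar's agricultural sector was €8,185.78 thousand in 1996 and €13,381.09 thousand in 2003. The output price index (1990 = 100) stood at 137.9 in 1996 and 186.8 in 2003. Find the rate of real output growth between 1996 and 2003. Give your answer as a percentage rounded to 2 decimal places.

20.68%

Real output 1996 = 8185.78 / 1.379 = 5936.03.
Real output 2003 = 13381.09 / 1.868 = 7163.32.
Real growth = 7163.32 / 5936.03 − 1 = 0.2068.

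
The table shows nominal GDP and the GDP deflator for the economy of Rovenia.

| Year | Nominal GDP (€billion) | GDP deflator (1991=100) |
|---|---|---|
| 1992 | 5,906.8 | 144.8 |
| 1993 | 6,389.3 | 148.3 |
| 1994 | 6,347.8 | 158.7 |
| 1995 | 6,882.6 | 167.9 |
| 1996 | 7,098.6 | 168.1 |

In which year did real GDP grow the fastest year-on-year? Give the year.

1993

1993: real = 6389.3/1.483 = 4308.36; growth vs 1992 (4079.28) = 5.62%.
1994: real = 6347.8/1.587 = 3999.87; growth vs 1993 (4308.36) = -7.16%.
1995: real = 6882.6/1.679 = 4099.23; growth vs 1994 (3999.87) = 2.48%.
1996: real = 7098.6/1.681 = 4222.84; growth vs 1995 (4099.23) = 3.02%.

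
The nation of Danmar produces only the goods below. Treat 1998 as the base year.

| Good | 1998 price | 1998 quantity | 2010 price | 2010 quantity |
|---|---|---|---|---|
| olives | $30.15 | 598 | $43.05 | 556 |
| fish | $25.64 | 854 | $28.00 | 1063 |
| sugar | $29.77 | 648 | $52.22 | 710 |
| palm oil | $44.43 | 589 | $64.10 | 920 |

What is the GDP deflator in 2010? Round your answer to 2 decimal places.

141.23

Nominal GDP 2010 = 43.05·556 + 28.00·1063 + 52.22·710 + 64.10·920 = 149748.00.
Real GDP 2010 (at 1998 prices) = 30.15·556 + 25.64·1063 + 29.77·710 + 44.43·920 = 106031.02.
Deflator = Nominal/Real × 100 = 149748.00/106031.02 × 100 = 141.230.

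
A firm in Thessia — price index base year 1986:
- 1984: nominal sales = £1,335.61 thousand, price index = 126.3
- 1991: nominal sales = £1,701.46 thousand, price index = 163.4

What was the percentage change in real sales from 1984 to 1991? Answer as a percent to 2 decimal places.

Real sales 1984 = 1335.61 / 1.263 = 1057.49.
Real sales 1991 = 1701.46 / 1.634 = 1041.29.
Real growth = 1041.29 / 1057.49 − 1 = -0.0153.

-1.53%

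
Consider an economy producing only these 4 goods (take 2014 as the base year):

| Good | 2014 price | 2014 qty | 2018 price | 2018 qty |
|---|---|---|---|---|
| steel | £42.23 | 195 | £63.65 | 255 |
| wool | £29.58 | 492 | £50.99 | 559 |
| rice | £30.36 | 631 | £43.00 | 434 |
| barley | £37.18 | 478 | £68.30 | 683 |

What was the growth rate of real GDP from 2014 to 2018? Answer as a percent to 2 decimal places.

Real GDP 2014 = Nominal GDP 2014 = 42.23·195 + 29.58·492 + 30.36·631 + 37.18·478 = 59717.41.
Real GDP 2018 (at 2014 prices) = 42.23·255 + 29.58·559 + 30.36·434 + 37.18·683 = 65874.05.
Real growth = 65874.05/59717.41 − 1 = 0.1031.

10.31%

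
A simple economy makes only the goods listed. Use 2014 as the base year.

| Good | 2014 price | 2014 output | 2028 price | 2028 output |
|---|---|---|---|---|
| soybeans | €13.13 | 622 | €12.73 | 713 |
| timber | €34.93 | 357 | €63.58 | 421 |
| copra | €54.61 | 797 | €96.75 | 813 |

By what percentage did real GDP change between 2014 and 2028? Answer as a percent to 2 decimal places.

6.71%

Real GDP 2014 = Nominal GDP 2014 = 13.13·622 + 34.93·357 + 54.61·797 = 64161.04.
Real GDP 2028 (at 2014 prices) = 13.13·713 + 34.93·421 + 54.61·813 = 68465.15.
Real growth = 68465.15/64161.04 − 1 = 0.0671.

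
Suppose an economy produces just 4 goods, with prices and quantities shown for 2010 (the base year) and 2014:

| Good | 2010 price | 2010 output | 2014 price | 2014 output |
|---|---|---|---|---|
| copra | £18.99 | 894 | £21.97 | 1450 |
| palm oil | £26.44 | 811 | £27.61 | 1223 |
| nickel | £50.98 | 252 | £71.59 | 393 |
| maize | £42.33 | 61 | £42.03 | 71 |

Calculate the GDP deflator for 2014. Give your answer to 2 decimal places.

116.68

Nominal GDP 2014 = 21.97·1450 + 27.61·1223 + 71.59·393 + 42.03·71 = 96742.53.
Real GDP 2014 (at 2010 prices) = 18.99·1450 + 26.44·1223 + 50.98·393 + 42.33·71 = 82912.19.
Deflator = Nominal/Real × 100 = 96742.53/82912.19 × 100 = 116.681.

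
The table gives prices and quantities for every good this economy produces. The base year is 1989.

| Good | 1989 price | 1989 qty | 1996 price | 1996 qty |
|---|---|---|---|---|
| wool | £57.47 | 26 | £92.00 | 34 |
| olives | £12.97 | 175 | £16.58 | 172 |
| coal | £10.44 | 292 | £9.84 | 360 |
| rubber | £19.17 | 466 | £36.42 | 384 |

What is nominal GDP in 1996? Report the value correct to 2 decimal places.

Nominal GDP 1996 = Σ (p_1996 × q_1996) = 92.00·34 + 16.58·172 + 9.84·360 + 36.42·384 = 23507.44.

£23507.44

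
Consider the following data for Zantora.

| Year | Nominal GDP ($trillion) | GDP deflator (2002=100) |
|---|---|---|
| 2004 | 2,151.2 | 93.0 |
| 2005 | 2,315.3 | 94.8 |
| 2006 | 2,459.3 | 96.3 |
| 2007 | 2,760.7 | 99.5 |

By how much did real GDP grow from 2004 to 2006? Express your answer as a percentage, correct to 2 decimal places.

Real GDP 2004 = 2151.2/0.930 = 2313.12.
Real GDP 2006 = 2459.3/0.963 = 2553.79.
Change = 2553.79/2313.12 − 1 = 0.1040.

10.40%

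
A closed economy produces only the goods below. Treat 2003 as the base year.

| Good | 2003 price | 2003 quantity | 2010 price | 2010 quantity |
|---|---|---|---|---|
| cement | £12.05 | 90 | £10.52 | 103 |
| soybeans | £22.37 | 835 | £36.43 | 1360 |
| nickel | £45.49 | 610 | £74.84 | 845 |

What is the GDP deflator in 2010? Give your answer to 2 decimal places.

Nominal GDP 2010 = 10.52·103 + 36.43·1360 + 74.84·845 = 113868.16.
Real GDP 2010 (at 2003 prices) = 12.05·103 + 22.37·1360 + 45.49·845 = 70103.40.
Deflator = Nominal/Real × 100 = 113868.16/70103.40 × 100 = 162.429.

162.43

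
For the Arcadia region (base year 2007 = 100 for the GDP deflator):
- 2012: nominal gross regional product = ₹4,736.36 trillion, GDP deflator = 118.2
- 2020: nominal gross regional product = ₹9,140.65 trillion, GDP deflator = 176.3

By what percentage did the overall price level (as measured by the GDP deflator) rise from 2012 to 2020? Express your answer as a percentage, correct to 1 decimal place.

49.2%

Price-level change = 176.3 / 118.2 − 1 = 0.4915.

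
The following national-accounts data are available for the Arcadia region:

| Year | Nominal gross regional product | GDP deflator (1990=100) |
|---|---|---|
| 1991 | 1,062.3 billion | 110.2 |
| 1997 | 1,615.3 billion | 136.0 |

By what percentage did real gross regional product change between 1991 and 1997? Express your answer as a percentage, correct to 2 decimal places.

23.21%

Deflate each year: 1991 → 1062.3/1.102 = 963.97; 1997 → 1615.3/1.360 = 1187.72.
So real gross regional product changed by 1187.72/963.97 − 1 = 0.2321, i.e. 23.21%.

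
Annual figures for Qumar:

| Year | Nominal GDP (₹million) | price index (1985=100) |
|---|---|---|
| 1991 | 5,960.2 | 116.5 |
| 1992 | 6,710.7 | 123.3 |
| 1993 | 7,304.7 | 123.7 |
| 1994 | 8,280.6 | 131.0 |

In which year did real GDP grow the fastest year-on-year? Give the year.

1993

1992: real = 6710.7/1.233 = 5442.58; growth vs 1991 (5116.05) = 6.38%.
1993: real = 7304.7/1.237 = 5905.17; growth vs 1992 (5442.58) = 8.50%.
1994: real = 8280.6/1.310 = 6321.07; growth vs 1993 (5905.17) = 7.04%.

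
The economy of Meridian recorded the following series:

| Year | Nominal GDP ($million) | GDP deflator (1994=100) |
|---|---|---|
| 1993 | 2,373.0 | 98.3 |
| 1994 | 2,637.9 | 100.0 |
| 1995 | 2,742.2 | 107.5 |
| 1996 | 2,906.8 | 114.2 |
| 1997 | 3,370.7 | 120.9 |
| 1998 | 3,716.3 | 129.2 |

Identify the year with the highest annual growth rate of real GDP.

1997

1994: real = 2637.9/1.000 = 2637.90; growth vs 1993 (2414.04) = 9.27%.
1995: real = 2742.2/1.075 = 2550.88; growth vs 1994 (2637.90) = -3.30%.
1996: real = 2906.8/1.142 = 2545.36; growth vs 1995 (2550.88) = -0.22%.
1997: real = 3370.7/1.209 = 2788.01; growth vs 1996 (2545.36) = 9.53%.
1998: real = 3716.3/1.292 = 2876.39; growth vs 1997 (2788.01) = 3.17%.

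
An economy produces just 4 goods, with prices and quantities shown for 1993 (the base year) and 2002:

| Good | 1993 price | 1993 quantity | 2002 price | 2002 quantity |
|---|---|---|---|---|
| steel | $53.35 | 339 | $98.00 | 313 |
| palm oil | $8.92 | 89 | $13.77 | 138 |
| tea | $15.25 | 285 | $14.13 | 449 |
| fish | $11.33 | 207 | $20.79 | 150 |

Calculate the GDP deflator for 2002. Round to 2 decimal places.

158.77

Nominal GDP 2002 = 98.00·313 + 13.77·138 + 14.13·449 + 20.79·150 = 42037.13.
Real GDP 2002 (at 1993 prices) = 53.35·313 + 8.92·138 + 15.25·449 + 11.33·150 = 26476.26.
Deflator = Nominal/Real × 100 = 42037.13/26476.26 × 100 = 158.773.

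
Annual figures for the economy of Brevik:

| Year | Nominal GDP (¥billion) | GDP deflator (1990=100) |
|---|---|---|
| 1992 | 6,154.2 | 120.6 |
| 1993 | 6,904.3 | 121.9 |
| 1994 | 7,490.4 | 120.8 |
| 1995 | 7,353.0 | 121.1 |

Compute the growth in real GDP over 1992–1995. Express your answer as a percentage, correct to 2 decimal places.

Real GDP 1992 = 6154.2/1.206 = 5102.99.
Real GDP 1995 = 7353.0/1.211 = 6071.84.
Change = 6071.84/5102.99 − 1 = 0.1899.

18.99%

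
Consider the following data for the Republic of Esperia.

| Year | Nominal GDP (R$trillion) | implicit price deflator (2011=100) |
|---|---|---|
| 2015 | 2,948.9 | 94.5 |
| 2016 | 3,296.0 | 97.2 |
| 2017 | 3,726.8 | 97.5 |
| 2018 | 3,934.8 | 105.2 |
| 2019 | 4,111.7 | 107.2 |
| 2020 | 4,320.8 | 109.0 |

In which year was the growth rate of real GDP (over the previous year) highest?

2016: real = 3296.0/0.972 = 3390.95; growth vs 2015 (3120.53) = 8.67%.
2017: real = 3726.8/0.975 = 3822.36; growth vs 2016 (3390.95) = 12.72%.
2018: real = 3934.8/1.052 = 3740.30; growth vs 2017 (3822.36) = -2.15%.
2019: real = 4111.7/1.072 = 3835.54; growth vs 2018 (3740.30) = 2.55%.
2020: real = 4320.8/1.090 = 3964.04; growth vs 2019 (3835.54) = 3.35%.

2017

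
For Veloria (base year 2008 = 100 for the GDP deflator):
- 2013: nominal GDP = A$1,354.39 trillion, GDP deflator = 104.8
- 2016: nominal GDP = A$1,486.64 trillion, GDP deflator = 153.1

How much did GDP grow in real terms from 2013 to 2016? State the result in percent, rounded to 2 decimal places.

-24.86%

Deflate each year: 2013 → 1354.39/1.048 = 1292.36; 2016 → 1486.64/1.531 = 971.03.
So real GDP changed by 971.03/1292.36 − 1 = -0.2486, i.e. -24.86%.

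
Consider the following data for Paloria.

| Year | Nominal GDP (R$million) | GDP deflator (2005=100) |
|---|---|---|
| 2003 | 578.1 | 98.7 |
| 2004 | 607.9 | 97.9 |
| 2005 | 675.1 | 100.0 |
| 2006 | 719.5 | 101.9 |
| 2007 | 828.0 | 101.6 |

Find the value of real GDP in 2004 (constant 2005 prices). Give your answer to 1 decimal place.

R$620.9 million

Real GDP 2004 = 607.9 / 0.979 = 620.94.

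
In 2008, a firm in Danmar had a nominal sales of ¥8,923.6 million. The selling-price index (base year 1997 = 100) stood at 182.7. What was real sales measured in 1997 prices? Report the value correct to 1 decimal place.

Real sales = Nominal / (selling-price index/100) = 8923.6 / 1.827 = 4884.29.

¥4,884.3 million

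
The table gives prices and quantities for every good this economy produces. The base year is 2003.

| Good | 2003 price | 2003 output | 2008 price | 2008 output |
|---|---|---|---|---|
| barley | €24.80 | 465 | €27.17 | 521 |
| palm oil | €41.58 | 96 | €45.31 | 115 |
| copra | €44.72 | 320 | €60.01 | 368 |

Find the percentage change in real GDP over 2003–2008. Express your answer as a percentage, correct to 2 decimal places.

Real GDP 2003 = Nominal GDP 2003 = 24.80·465 + 41.58·96 + 44.72·320 = 29834.08.
Real GDP 2008 (at 2003 prices) = 24.80·521 + 41.58·115 + 44.72·368 = 34159.46.
Real growth = 34159.46/29834.08 − 1 = 0.1450.

14.50%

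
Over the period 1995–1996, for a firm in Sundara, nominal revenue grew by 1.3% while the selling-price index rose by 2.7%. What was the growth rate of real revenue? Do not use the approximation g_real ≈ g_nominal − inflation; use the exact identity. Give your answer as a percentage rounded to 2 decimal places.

-1.36%

(1 + g_nom) = (1 + g_real)(1 + π), so g_real = 1.0130 / 1.0270 − 1 = -0.01363.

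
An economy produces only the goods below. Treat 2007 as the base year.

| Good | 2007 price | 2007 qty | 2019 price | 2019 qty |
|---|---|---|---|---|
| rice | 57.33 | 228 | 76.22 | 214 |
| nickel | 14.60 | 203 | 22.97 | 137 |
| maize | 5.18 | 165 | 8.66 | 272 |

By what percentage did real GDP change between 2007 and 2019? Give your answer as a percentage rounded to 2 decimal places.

Real GDP 2007 = Nominal GDP 2007 = 57.33·228 + 14.60·203 + 5.18·165 = 16889.74.
Real GDP 2019 (at 2007 prices) = 57.33·214 + 14.60·137 + 5.18·272 = 15677.78.
Real growth = 15677.78/16889.74 − 1 = -0.0718.

-7.18%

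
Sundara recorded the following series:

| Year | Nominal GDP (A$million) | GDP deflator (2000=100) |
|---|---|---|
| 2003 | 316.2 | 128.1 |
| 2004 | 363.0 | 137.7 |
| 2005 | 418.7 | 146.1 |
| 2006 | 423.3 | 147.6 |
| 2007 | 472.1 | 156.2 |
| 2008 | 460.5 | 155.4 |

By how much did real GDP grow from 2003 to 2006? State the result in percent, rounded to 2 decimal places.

Real GDP 2003 = 316.2/1.281 = 246.84.
Real GDP 2006 = 423.3/1.476 = 286.79.
Change = 286.79/246.84 − 1 = 0.1618.

16.18%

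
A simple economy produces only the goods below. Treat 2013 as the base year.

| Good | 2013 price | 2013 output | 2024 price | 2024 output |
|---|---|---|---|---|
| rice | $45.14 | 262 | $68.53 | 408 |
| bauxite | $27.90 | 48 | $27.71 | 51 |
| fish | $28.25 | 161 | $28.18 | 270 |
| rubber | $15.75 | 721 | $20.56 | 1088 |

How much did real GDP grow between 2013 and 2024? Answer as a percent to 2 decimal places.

Real GDP 2013 = Nominal GDP 2013 = 45.14·262 + 27.90·48 + 28.25·161 + 15.75·721 = 29069.88.
Real GDP 2024 (at 2013 prices) = 45.14·408 + 27.90·51 + 28.25·270 + 15.75·1088 = 44603.52.
Real growth = 44603.52/29069.88 − 1 = 0.5344.

53.44%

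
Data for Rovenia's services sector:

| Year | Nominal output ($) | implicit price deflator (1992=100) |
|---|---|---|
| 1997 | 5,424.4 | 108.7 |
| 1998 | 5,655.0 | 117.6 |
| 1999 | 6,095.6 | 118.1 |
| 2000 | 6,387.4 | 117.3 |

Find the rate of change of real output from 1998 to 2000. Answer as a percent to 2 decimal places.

Real output 1998 = 5655.0/1.176 = 4808.67.
Real output 2000 = 6387.4/1.173 = 5445.35.
Change = 5445.35/4808.67 − 1 = 0.1324.

13.24%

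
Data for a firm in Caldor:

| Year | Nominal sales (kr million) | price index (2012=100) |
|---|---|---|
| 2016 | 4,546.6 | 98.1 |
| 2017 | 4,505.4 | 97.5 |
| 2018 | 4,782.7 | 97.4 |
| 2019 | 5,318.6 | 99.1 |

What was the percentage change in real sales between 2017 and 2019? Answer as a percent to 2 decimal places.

16.14%

Real sales 2017 = 4505.4/0.975 = 4620.92.
Real sales 2019 = 5318.6/0.991 = 5366.90.
Change = 5366.90/4620.92 − 1 = 0.1614.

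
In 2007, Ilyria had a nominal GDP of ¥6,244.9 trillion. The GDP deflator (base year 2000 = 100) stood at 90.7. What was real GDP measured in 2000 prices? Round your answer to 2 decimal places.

¥6,885.23 trillion

Real GDP = Nominal / (GDP deflator/100) = 6244.9 / 0.907 = 6885.23.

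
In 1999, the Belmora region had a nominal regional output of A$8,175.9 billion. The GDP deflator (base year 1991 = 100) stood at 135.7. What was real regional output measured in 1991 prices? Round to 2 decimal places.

Real regional output = Nominal / (GDP deflator/100) = 8175.9 / 1.357 = 6024.98.

A$6,024.98 billion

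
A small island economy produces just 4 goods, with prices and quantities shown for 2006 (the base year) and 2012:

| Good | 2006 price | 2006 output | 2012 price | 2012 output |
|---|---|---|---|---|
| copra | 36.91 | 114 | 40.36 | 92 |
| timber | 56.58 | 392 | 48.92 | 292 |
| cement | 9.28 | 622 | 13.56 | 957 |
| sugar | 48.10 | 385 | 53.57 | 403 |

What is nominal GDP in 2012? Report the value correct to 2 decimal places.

52563.39

Nominal GDP 2012 = Σ (p_2012 × q_2012) = 40.36·92 + 48.92·292 + 13.56·957 + 53.57·403 = 52563.39.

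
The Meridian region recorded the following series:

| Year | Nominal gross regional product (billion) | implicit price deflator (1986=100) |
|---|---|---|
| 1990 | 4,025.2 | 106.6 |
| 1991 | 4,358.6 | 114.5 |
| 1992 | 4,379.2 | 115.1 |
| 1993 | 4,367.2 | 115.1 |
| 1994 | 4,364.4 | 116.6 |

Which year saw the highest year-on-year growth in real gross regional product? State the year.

1991

1991: real = 4358.6/1.145 = 3806.64; growth vs 1990 (3775.98) = 0.81%.
1992: real = 4379.2/1.151 = 3804.69; growth vs 1991 (3806.64) = -0.05%.
1993: real = 4367.2/1.151 = 3794.27; growth vs 1992 (3804.69) = -0.27%.
1994: real = 4364.4/1.166 = 3743.05; growth vs 1993 (3794.27) = -1.35%.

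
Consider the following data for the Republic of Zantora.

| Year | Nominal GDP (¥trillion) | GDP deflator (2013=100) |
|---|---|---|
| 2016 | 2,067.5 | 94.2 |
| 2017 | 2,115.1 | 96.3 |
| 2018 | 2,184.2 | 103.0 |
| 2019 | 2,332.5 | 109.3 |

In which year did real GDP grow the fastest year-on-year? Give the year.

2019

2017: real = 2115.1/0.963 = 2196.37; growth vs 2016 (2194.80) = 0.07%.
2018: real = 2184.2/1.030 = 2120.58; growth vs 2017 (2196.37) = -3.45%.
2019: real = 2332.5/1.093 = 2134.03; growth vs 2018 (2120.58) = 0.63%.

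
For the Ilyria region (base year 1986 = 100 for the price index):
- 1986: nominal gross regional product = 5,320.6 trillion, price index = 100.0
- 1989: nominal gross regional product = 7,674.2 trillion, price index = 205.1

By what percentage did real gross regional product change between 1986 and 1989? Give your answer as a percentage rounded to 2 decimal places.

Deflate each year: 1986 → 5320.6/1.000 = 5320.60; 1989 → 7674.2/2.051 = 3741.69.
So real gross regional product changed by 3741.69/5320.60 − 1 = -0.2968, i.e. -29.68%.

-29.68%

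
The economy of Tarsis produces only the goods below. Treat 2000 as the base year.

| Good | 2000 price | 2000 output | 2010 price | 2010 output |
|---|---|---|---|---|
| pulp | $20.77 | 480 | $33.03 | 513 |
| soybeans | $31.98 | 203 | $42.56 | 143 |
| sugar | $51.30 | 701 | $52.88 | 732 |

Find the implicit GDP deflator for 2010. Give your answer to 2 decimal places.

Nominal GDP 2010 = 33.03·513 + 42.56·143 + 52.88·732 = 61738.63.
Real GDP 2010 (at 2000 prices) = 20.77·513 + 31.98·143 + 51.30·732 = 52779.75.
Deflator = Nominal/Real × 100 = 61738.63/52779.75 × 100 = 116.974.

116.97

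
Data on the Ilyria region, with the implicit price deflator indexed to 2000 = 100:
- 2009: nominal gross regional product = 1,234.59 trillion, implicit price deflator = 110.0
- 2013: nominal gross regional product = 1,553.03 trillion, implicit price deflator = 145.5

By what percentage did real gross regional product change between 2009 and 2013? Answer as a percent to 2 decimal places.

-4.90%

Deflate each year: 2009 → 1234.59/1.100 = 1122.35; 2013 → 1553.03/1.455 = 1067.37.
So real gross regional product changed by 1067.37/1122.35 − 1 = -0.0490, i.e. -4.90%.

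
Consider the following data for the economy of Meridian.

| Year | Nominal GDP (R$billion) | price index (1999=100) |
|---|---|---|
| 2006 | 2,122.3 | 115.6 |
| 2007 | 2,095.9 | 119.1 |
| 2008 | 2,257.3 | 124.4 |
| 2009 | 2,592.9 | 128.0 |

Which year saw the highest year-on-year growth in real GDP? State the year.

2007: real = 2095.9/1.191 = 1759.78; growth vs 2006 (1835.90) = -4.15%.
2008: real = 2257.3/1.244 = 1814.55; growth vs 2007 (1759.78) = 3.11%.
2009: real = 2592.9/1.280 = 2025.70; growth vs 2008 (1814.55) = 11.64%.

2009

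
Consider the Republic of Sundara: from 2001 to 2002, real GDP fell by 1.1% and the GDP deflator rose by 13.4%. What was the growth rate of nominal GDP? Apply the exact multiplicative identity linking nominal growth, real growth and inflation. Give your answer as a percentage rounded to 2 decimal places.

12.15%

(1 + g_nom) = (1 + g_real)(1 + π) = 0.9890 × 1.1340 = 1.12153.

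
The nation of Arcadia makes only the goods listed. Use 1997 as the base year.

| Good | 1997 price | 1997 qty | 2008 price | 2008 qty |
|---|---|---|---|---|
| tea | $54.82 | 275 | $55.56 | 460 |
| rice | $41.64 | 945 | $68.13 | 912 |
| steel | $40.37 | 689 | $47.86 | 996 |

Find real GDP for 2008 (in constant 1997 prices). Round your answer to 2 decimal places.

$103401.40

Real GDP 2008 = Σ (p_1997 × q_2008) = 54.82·460 + 41.64·912 + 40.37·996 = 103401.40.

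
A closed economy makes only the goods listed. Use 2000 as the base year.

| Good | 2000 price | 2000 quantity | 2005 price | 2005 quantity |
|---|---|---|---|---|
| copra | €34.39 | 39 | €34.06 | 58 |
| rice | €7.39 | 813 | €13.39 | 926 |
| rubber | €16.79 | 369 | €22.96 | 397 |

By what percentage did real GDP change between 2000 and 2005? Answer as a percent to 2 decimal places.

14.46%

Real GDP 2000 = Nominal GDP 2000 = 34.39·39 + 7.39·813 + 16.79·369 = 13544.79.
Real GDP 2005 (at 2000 prices) = 34.39·58 + 7.39·926 + 16.79·397 = 15503.39.
Real growth = 15503.39/13544.79 − 1 = 0.1446.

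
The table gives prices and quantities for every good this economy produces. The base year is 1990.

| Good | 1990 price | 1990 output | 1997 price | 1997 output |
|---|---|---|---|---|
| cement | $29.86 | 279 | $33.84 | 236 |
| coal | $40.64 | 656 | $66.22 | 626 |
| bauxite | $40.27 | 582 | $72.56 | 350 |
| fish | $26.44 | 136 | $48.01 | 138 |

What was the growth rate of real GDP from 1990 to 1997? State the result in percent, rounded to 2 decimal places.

Real GDP 1990 = Nominal GDP 1990 = 29.86·279 + 40.64·656 + 40.27·582 + 26.44·136 = 62023.76.
Real GDP 1997 (at 1990 prices) = 29.86·236 + 40.64·626 + 40.27·350 + 26.44·138 = 50230.82.
Real growth = 50230.82/62023.76 − 1 = -0.1901.

-19.01%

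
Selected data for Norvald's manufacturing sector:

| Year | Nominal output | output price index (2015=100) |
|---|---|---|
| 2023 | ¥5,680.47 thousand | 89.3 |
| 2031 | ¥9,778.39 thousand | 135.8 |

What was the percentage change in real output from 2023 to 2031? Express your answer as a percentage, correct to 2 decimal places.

Real output 2023 = 5680.47 / 0.893 = 6361.11.
Real output 2031 = 9778.39 / 1.358 = 7200.58.
Real growth = 7200.58 / 6361.11 − 1 = 0.1320.

13.20%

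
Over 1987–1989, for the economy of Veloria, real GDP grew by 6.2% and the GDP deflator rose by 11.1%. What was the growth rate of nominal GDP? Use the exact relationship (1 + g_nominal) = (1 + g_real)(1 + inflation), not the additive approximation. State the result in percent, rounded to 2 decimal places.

(1 + g_nom) = (1 + g_real)(1 + π) = 1.0620 × 1.1110 = 1.17988.

17.99%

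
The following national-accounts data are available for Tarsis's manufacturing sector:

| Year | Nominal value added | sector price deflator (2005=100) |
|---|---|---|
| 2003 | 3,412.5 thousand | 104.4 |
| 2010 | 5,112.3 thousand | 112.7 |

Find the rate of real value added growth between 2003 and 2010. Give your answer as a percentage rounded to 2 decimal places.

38.78%

Real value added 2003 = 3412.5 / 1.044 = 3268.68.
Real value added 2010 = 5112.3 / 1.127 = 4536.20.
Real growth = 4536.20 / 3268.68 − 1 = 0.3878.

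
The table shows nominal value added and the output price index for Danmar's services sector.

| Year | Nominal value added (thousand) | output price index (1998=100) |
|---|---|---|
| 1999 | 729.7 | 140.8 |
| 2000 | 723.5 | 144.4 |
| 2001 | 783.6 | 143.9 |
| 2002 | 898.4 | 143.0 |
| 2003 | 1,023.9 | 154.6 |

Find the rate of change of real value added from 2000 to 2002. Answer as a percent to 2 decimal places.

25.39%

Real value added 2000 = 723.5/1.444 = 501.04.
Real value added 2002 = 898.4/1.430 = 628.25.
Change = 628.25/501.04 − 1 = 0.2539.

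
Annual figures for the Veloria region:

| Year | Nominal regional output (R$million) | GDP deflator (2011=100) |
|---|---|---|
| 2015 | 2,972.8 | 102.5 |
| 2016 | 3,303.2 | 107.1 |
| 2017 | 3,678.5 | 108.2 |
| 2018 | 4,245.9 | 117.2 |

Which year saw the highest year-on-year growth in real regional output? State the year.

2017

2016: real = 3303.2/1.071 = 3084.22; growth vs 2015 (2900.29) = 6.34%.
2017: real = 3678.5/1.082 = 3399.72; growth vs 2016 (3084.22) = 10.23%.
2018: real = 4245.9/1.172 = 3622.78; growth vs 2017 (3399.72) = 6.56%.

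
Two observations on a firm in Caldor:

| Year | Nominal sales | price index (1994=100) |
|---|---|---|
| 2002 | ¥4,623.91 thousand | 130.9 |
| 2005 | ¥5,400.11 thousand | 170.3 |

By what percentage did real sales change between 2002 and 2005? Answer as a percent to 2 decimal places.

Deflate each year: 2002 → 4623.91/1.309 = 3532.40; 2005 → 5400.11/1.703 = 3170.94.
So real sales changed by 3170.94/3532.40 − 1 = -0.1023, i.e. -10.23%.

-10.23%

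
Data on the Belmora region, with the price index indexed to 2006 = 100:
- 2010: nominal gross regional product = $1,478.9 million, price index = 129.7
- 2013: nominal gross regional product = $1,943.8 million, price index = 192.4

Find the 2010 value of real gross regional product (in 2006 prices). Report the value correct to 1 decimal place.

Real gross regional product = Nominal / (price index/100) = 1478.9 / 1.297 = 1140.25.

$1,140.2 million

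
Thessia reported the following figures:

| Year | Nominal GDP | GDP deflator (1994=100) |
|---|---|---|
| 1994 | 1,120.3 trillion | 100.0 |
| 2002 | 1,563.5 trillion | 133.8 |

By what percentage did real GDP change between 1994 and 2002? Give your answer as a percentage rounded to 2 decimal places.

4.31%

Deflate each year: 1994 → 1120.3/1.000 = 1120.30; 2002 → 1563.5/1.338 = 1168.54.
So real GDP changed by 1168.54/1120.30 − 1 = 0.0431, i.e. 4.31%.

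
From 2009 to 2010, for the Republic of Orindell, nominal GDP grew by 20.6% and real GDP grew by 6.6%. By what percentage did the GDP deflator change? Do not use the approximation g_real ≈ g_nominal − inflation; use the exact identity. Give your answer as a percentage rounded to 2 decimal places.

(1 + g_nom) = (1 + g_real)(1 + π), so π = 1.2060 / 1.0660 − 1 = 0.13133.

13.13%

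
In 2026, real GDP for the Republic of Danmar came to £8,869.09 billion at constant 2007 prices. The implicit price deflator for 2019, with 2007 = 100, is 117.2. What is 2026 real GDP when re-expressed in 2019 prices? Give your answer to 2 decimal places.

£10,394.57 billion

Real GDP in 2019 prices = Real GDP in 2007 prices × (P_2019/P_2007) = 8869.09 × 1.172 = 10394.57.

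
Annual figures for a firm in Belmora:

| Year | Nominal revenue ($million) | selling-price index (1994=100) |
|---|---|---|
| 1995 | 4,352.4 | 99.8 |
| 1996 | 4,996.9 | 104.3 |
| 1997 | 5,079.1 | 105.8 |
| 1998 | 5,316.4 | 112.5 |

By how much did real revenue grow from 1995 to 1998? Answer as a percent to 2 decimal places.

Real revenue 1995 = 4352.4/0.998 = 4361.12.
Real revenue 1998 = 5316.4/1.125 = 4725.69.
Change = 4725.69/4361.12 − 1 = 0.0836.

8.36%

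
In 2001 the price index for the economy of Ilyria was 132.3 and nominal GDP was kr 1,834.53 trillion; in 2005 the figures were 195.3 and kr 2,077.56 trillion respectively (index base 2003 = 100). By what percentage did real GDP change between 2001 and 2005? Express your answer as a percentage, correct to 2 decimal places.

-23.28%

Deflate each year: 2001 → 1834.53/1.323 = 1386.64; 2005 → 2077.56/1.953 = 1063.78.
So real GDP changed by 1063.78/1386.64 − 1 = -0.2328, i.e. -23.28%.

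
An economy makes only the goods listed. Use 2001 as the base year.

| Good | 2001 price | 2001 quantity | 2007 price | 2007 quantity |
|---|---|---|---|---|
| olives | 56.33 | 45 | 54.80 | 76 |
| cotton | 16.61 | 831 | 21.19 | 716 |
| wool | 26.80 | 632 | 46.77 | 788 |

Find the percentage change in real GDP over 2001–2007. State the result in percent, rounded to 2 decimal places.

Real GDP 2001 = Nominal GDP 2001 = 56.33·45 + 16.61·831 + 26.80·632 = 33275.36.
Real GDP 2007 (at 2001 prices) = 56.33·76 + 16.61·716 + 26.80·788 = 37292.24.
Real growth = 37292.24/33275.36 − 1 = 0.1207.

12.07%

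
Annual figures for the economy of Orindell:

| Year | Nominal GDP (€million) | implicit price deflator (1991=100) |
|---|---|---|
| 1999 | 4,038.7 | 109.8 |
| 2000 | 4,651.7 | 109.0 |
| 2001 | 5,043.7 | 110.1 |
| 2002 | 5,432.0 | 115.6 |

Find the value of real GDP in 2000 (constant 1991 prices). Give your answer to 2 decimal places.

Real GDP 2000 = 4651.7 / 1.090 = 4267.61.

€4,267.61 million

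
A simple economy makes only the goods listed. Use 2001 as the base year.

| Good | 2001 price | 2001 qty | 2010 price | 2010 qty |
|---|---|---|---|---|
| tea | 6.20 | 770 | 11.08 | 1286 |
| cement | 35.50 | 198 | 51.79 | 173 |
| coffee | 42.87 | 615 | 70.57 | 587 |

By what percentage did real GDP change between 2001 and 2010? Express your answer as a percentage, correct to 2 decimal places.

2.91%

Real GDP 2001 = Nominal GDP 2001 = 6.20·770 + 35.50·198 + 42.87·615 = 38168.05.
Real GDP 2010 (at 2001 prices) = 6.20·1286 + 35.50·173 + 42.87·587 = 39279.39.
Real growth = 39279.39/38168.05 − 1 = 0.0291.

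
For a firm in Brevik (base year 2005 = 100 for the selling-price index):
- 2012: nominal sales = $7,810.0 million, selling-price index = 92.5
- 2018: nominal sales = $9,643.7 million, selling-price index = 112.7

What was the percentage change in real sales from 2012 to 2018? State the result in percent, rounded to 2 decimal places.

1.35%

Real sales 2012 = 7810.0 / 0.925 = 8443.24.
Real sales 2018 = 9643.7 / 1.127 = 8556.97.
Real growth = 8556.97 / 8443.24 − 1 = 0.0135.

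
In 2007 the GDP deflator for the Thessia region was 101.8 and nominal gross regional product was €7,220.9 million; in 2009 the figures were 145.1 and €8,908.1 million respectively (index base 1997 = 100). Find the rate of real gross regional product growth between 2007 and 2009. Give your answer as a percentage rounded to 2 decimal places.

-13.45%

Deflate each year: 2007 → 7220.9/1.018 = 7093.22; 2009 → 8908.1/1.451 = 6139.28.
So real gross regional product changed by 6139.28/7093.22 − 1 = -0.1345, i.e. -13.45%.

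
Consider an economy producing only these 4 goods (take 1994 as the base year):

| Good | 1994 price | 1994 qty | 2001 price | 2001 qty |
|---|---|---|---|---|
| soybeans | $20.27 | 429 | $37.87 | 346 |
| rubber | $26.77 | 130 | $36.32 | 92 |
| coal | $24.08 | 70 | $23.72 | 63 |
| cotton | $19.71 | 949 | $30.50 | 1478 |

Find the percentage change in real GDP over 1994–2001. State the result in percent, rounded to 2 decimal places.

23.21%

Real GDP 1994 = Nominal GDP 1994 = 20.27·429 + 26.77·130 + 24.08·70 + 19.71·949 = 32566.32.
Real GDP 2001 (at 1994 prices) = 20.27·346 + 26.77·92 + 24.08·63 + 19.71·1478 = 40124.68.
Real growth = 40124.68/32566.32 − 1 = 0.2321.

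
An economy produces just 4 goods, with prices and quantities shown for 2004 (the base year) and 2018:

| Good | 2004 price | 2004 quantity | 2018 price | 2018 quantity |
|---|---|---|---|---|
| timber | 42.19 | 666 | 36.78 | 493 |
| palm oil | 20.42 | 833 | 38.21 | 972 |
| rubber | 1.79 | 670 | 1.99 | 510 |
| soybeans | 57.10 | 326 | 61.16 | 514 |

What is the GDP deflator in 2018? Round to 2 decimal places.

123.71

Nominal GDP 2018 = 36.78·493 + 38.21·972 + 1.99·510 + 61.16·514 = 87723.80.
Real GDP 2018 (at 2004 prices) = 42.19·493 + 20.42·972 + 1.79·510 + 57.10·514 = 70910.21.
Deflator = Nominal/Real × 100 = 87723.80/70910.21 × 100 = 123.711.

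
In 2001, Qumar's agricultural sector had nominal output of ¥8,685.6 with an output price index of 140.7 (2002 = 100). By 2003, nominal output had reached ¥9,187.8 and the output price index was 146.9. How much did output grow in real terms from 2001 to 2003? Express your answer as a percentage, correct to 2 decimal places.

1.32%

Real output 2001 = 8685.6 / 1.407 = 6173.13.
Real output 2003 = 9187.8 / 1.469 = 6254.46.
Real growth = 6254.46 / 6173.13 − 1 = 0.0132.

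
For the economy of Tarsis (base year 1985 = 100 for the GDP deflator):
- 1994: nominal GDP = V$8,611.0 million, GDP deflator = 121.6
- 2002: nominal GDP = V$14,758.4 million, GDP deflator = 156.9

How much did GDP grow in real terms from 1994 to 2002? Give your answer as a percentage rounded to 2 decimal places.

32.83%

Deflate each year: 1994 → 8611.0/1.216 = 7081.41; 2002 → 14758.4/1.569 = 9406.25.
So real GDP changed by 9406.25/7081.41 − 1 = 0.3283, i.e. 32.83%.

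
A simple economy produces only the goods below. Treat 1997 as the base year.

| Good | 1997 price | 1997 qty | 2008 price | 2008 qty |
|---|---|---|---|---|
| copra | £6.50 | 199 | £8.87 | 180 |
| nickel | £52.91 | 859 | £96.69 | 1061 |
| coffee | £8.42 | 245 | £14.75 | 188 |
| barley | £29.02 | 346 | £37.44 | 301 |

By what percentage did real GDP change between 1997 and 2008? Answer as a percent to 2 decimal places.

14.92%

Real GDP 1997 = Nominal GDP 1997 = 6.50·199 + 52.91·859 + 8.42·245 + 29.02·346 = 58847.01.
Real GDP 2008 (at 1997 prices) = 6.50·180 + 52.91·1061 + 8.42·188 + 29.02·301 = 67625.49.
Real growth = 67625.49/58847.01 − 1 = 0.1492.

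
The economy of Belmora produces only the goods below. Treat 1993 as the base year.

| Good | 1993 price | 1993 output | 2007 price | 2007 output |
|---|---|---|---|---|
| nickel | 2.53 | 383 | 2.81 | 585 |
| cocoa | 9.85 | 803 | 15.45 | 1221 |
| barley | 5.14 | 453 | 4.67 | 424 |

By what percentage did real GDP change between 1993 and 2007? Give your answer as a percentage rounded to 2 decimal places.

39.97%

Real GDP 1993 = Nominal GDP 1993 = 2.53·383 + 9.85·803 + 5.14·453 = 11206.96.
Real GDP 2007 (at 1993 prices) = 2.53·585 + 9.85·1221 + 5.14·424 = 15686.26.
Real growth = 15686.26/11206.96 − 1 = 0.3997.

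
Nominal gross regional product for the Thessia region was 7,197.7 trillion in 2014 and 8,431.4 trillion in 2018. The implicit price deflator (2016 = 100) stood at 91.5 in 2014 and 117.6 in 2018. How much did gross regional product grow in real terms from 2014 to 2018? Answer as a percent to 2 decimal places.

Deflate each year: 2014 → 7197.7/0.915 = 7866.34; 2018 → 8431.4/1.176 = 7169.56.
So real gross regional product changed by 7169.56/7866.34 − 1 = -0.0886, i.e. -8.86%.

-8.86%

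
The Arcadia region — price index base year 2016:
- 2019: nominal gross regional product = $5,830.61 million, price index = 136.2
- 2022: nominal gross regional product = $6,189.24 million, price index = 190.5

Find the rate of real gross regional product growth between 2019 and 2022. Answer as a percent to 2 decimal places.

Real gross regional product 2019 = 5830.61 / 1.362 = 4280.92.
Real gross regional product 2022 = 6189.24 / 1.905 = 3248.94.
Real growth = 3248.94 / 4280.92 − 1 = -0.2411.

-24.11%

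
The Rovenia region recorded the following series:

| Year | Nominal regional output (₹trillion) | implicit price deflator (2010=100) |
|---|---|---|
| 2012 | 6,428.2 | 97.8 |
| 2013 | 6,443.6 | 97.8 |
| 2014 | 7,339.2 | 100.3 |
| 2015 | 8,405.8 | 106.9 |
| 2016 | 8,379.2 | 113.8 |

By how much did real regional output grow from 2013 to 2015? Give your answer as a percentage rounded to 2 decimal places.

Real regional output 2013 = 6443.6/0.978 = 6588.55.
Real regional output 2015 = 8405.8/1.069 = 7863.24.
Change = 7863.24/6588.55 − 1 = 0.1935.

19.35%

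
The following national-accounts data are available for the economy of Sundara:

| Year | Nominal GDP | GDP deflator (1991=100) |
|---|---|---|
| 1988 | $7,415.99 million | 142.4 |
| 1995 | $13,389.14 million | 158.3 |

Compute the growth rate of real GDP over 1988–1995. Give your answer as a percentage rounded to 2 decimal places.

Deflate each year: 1988 → 7415.99/1.424 = 5207.86; 1995 → 13389.14/1.583 = 8458.08.
So real GDP changed by 8458.08/5207.86 − 1 = 0.6241, i.e. 62.41%.

62.41%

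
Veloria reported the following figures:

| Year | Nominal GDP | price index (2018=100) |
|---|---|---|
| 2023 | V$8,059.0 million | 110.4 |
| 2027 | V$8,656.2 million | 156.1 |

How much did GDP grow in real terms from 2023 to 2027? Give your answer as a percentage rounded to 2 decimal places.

-24.04%

Deflate each year: 2023 → 8059.0/1.104 = 7299.82; 2027 → 8656.2/1.561 = 5545.29.
So real GDP changed by 5545.29/7299.82 − 1 = -0.2404, i.e. -24.04%.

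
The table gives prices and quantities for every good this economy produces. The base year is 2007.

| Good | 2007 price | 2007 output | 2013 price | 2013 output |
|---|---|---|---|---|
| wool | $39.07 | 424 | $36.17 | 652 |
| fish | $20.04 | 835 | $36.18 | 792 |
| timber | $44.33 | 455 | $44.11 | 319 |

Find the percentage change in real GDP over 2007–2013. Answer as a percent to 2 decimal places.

Real GDP 2007 = Nominal GDP 2007 = 39.07·424 + 20.04·835 + 44.33·455 = 53469.23.
Real GDP 2013 (at 2007 prices) = 39.07·652 + 20.04·792 + 44.33·319 = 55486.59.
Real growth = 55486.59/53469.23 − 1 = 0.0377.

3.77%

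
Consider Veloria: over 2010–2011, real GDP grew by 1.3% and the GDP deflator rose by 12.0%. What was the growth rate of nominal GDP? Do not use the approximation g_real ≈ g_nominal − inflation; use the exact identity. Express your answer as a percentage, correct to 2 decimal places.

13.46%

(1 + g_nom) = (1 + g_real)(1 + π) = 1.0130 × 1.1200 = 1.13456.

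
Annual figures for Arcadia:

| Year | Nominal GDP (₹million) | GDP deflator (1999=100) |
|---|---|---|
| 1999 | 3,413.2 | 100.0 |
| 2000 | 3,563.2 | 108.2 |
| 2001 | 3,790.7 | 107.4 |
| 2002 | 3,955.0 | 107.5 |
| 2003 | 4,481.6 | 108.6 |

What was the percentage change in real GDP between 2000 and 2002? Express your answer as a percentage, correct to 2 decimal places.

11.72%

Real GDP 2000 = 3563.2/1.082 = 3293.16.
Real GDP 2002 = 3955.0/1.075 = 3679.07.
Change = 3679.07/3293.16 − 1 = 0.1172.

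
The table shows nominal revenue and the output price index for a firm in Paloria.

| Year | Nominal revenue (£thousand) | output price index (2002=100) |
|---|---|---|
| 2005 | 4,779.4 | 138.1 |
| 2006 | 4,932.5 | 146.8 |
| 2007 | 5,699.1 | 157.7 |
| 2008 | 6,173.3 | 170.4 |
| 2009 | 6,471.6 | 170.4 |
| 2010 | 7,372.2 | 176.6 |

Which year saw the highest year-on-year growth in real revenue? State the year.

2006: real = 4932.5/1.468 = 3360.01; growth vs 2005 (3460.83) = -2.91%.
2007: real = 5699.1/1.577 = 3613.89; growth vs 2006 (3360.01) = 7.56%.
2008: real = 6173.3/1.704 = 3622.83; growth vs 2007 (3613.89) = 0.25%.
2009: real = 6471.6/1.704 = 3797.89; growth vs 2008 (3622.83) = 4.83%.
2010: real = 7372.2/1.766 = 4174.52; growth vs 2009 (3797.89) = 9.92%.

2010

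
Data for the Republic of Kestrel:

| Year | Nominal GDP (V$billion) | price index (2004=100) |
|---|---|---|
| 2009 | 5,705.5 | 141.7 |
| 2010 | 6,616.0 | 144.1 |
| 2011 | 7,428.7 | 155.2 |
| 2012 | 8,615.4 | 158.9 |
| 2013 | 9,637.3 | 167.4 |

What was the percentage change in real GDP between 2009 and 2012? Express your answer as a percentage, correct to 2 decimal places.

Real GDP 2009 = 5705.5/1.417 = 4026.46.
Real GDP 2012 = 8615.4/1.589 = 5421.90.
Change = 5421.90/4026.46 − 1 = 0.3466.

34.66%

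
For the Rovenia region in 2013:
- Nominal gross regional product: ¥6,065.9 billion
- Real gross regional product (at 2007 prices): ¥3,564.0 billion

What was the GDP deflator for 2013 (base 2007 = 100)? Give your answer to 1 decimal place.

170.2

GDP deflator = (Nominal / Real) × 100 = 6065.9 / 3564.0 × 100 = 170.20.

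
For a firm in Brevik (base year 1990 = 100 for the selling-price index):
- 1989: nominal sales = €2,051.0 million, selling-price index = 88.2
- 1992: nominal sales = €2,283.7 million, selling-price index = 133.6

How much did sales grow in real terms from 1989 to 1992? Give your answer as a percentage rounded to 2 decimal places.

-26.49%

Deflate each year: 1989 → 2051.0/0.882 = 2325.40; 1992 → 2283.7/1.336 = 1709.36.
So real sales changed by 1709.36/2325.40 − 1 = -0.2649, i.e. -26.49%.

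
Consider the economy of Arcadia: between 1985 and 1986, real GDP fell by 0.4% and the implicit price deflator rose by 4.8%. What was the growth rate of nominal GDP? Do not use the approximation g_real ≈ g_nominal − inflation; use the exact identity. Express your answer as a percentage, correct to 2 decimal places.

4.38%

(1 + g_nom) = (1 + g_real)(1 + π) = 0.9960 × 1.0480 = 1.04381.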